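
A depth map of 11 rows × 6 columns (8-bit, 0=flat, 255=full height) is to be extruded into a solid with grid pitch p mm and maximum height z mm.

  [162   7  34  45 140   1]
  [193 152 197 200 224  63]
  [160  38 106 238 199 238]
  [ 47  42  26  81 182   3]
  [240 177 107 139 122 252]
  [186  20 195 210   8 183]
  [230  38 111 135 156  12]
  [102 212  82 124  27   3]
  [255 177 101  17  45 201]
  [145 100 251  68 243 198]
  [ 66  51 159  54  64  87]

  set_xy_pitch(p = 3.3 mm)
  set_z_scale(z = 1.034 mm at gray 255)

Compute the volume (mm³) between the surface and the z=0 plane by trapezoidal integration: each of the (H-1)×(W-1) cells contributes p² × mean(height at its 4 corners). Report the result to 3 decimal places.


height_mm = gray/255 × 1.034; cell vol = 3.3² × mean(4 corners)
unit = 3.3² × 1.034 / (4×255) = 0.0110395 mm³ per gray-sum
row 0: Σ corner-gray over 5 cells = 2417  → 26.6824
row 1: Σ corner-gray over 5 cells = 3362  → 37.1147
row 2: Σ corner-gray over 5 cells = 2272  → 25.0817
row 3: Σ corner-gray over 5 cells = 2294  → 25.3245
row 4: Σ corner-gray over 5 cells = 2817  → 31.0982
row 5: Σ corner-gray over 5 cells = 2357  → 26.0200
row 6: Σ corner-gray over 5 cells = 2117  → 23.3706
row 7: Σ corner-gray over 5 cells = 2131  → 23.5251
row 8: Σ corner-gray over 5 cells = 2803  → 30.9436
row 9: Σ corner-gray over 5 cells = 2476  → 27.3337
Σ rows: total corner-gray = 25046  → 276.4946 mm³

276.495


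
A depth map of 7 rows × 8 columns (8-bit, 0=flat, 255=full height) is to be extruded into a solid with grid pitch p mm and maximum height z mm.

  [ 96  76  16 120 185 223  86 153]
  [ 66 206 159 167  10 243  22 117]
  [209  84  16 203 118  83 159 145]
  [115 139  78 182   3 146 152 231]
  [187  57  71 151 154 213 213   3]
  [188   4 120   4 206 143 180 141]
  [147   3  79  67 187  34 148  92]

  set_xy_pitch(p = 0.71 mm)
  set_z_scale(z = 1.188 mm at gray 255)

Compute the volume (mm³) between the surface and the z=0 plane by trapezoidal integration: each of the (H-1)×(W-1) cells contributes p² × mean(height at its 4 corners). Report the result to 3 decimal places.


12.027

height_mm = gray/255 × 1.188; cell vol = 0.71² × mean(4 corners)
unit = 0.71² × 1.188 / (4×255) = 0.000587128 mm³ per gray-sum
row 0: Σ corner-gray over 7 cells = 3458  → 2.0303
row 1: Σ corner-gray over 7 cells = 3477  → 2.0414
row 2: Σ corner-gray over 7 cells = 3426  → 2.0115
row 3: Σ corner-gray over 7 cells = 3654  → 2.1454
row 4: Σ corner-gray over 7 cells = 3551  → 2.0849
row 5: Σ corner-gray over 7 cells = 2918  → 1.7132
Σ rows: total corner-gray = 20484  → 12.0267 mm³


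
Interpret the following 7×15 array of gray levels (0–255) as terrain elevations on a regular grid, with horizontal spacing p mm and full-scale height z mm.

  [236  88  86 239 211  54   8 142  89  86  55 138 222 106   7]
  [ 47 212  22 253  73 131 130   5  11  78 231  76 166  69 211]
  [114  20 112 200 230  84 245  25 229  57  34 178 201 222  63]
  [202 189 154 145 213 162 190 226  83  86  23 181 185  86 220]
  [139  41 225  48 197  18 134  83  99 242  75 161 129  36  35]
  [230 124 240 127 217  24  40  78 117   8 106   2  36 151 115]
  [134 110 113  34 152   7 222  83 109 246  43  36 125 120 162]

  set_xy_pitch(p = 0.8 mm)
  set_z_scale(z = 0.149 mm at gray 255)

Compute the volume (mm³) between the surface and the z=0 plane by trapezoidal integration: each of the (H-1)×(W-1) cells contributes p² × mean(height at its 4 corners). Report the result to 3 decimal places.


height_mm = gray/255 × 0.149; cell vol = 0.8² × mean(4 corners)
unit = 0.8² × 0.149 / (4×255) = 9.34902e-05 mm³ per gray-sum
row 0: Σ corner-gray over 14 cells = 6463  → 0.6042
row 1: Σ corner-gray over 14 cells = 7023  → 0.6566
row 2: Σ corner-gray over 14 cells = 8119  → 0.7590
row 3: Σ corner-gray over 14 cells = 7418  → 0.6935
row 4: Σ corner-gray over 14 cells = 6035  → 0.5642
row 5: Σ corner-gray over 14 cells = 5981  → 0.5592
Σ rows: total corner-gray = 41039  → 3.8367 mm³

3.837


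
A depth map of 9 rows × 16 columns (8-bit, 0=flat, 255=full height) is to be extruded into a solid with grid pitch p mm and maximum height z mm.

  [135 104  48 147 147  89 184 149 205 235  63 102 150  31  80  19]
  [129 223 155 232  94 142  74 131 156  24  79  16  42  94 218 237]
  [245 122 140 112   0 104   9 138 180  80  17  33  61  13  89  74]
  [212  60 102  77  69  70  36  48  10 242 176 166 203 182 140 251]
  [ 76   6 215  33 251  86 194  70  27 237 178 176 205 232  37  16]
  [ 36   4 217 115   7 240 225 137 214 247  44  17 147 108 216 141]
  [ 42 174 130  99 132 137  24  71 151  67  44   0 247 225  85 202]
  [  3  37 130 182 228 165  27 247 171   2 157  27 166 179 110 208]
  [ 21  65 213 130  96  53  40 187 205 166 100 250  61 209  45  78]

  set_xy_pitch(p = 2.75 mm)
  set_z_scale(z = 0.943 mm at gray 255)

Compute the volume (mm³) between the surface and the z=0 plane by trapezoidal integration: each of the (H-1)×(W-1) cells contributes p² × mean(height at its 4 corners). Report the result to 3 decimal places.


height_mm = gray/255 × 0.943; cell vol = 2.75² × mean(4 corners)
unit = 2.75² × 0.943 / (4×255) = 0.00699161 mm³ per gray-sum
row 0: Σ corner-gray over 15 cells = 7348  → 51.3743
row 1: Σ corner-gray over 15 cells = 6241  → 43.6346
row 2: Σ corner-gray over 15 cells = 6140  → 42.9285
row 3: Σ corner-gray over 15 cells = 7611  → 53.2131
row 4: Σ corner-gray over 15 cells = 8039  → 56.2055
row 5: Σ corner-gray over 15 cells = 7469  → 52.2203
row 6: Σ corner-gray over 15 cells = 7283  → 50.9199
row 7: Σ corner-gray over 15 cells = 7606  → 53.1782
Σ rows: total corner-gray = 57737  → 403.6743 mm³

403.674


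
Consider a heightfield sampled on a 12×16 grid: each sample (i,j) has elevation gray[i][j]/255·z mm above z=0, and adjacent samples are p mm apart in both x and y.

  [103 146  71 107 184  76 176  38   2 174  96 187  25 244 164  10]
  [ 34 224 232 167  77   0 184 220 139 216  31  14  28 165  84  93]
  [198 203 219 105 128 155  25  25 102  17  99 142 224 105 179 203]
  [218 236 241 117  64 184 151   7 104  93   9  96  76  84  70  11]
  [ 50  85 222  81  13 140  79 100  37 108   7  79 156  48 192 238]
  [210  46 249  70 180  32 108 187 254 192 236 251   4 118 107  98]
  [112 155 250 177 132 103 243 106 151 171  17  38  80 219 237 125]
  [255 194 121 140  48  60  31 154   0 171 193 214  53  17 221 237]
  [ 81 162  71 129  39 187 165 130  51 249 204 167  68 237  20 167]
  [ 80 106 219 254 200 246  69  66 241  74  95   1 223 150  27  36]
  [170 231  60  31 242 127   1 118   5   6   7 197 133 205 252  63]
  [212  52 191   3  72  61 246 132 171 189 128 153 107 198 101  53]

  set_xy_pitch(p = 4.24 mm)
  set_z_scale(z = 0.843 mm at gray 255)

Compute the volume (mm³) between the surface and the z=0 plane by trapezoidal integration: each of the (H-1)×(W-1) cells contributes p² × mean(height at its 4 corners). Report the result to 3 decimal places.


height_mm = gray/255 × 0.843; cell vol = 4.24² × mean(4 corners)
unit = 4.24² × 0.843 / (4×255) = 0.014858 mm³ per gray-sum
row 0: Σ corner-gray over 15 cells = 7182  → 106.7099
row 1: Σ corner-gray over 15 cells = 7546  → 112.1181
row 2: Σ corner-gray over 15 cells = 7150  → 106.2344
row 3: Σ corner-gray over 15 cells = 6275  → 93.2337
row 4: Σ corner-gray over 15 cells = 7358  → 109.3249
row 5: Σ corner-gray over 15 cells = 8771  → 130.3191
row 6: Σ corner-gray over 15 cells = 8121  → 120.6615
row 7: Σ corner-gray over 15 cells = 7732  → 114.8817
row 8: Σ corner-gray over 15 cells = 8064  → 119.8146
row 9: Σ corner-gray over 15 cells = 7521  → 111.7467
row 10: Σ corner-gray over 15 cells = 7336  → 108.9980
Σ rows: total corner-gray = 83056  → 1234.0425 mm³

1234.043


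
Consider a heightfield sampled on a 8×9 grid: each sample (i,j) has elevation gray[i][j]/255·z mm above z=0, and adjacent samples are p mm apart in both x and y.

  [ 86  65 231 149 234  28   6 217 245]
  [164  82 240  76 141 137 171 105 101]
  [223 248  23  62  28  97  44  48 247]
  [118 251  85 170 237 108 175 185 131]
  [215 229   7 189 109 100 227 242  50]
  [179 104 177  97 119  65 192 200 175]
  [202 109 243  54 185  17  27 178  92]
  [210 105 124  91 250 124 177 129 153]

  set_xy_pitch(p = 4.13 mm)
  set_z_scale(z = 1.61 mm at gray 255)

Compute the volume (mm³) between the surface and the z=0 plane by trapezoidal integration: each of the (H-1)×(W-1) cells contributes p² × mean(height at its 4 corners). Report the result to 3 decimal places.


826.002

height_mm = gray/255 × 1.61; cell vol = 4.13² × mean(4 corners)
unit = 4.13² × 1.61 / (4×255) = 0.0269231 mm³ per gray-sum
row 0: Σ corner-gray over 8 cells = 4360  → 117.3849
row 1: Σ corner-gray over 8 cells = 3739  → 100.6656
row 2: Σ corner-gray over 8 cells = 4241  → 114.1811
row 3: Σ corner-gray over 8 cells = 5142  → 138.4388
row 4: Σ corner-gray over 8 cells = 4733  → 127.4273
row 5: Σ corner-gray over 8 cells = 4182  → 112.5926
row 6: Σ corner-gray over 8 cells = 4283  → 115.3118
Σ rows: total corner-gray = 30680  → 826.0021 mm³


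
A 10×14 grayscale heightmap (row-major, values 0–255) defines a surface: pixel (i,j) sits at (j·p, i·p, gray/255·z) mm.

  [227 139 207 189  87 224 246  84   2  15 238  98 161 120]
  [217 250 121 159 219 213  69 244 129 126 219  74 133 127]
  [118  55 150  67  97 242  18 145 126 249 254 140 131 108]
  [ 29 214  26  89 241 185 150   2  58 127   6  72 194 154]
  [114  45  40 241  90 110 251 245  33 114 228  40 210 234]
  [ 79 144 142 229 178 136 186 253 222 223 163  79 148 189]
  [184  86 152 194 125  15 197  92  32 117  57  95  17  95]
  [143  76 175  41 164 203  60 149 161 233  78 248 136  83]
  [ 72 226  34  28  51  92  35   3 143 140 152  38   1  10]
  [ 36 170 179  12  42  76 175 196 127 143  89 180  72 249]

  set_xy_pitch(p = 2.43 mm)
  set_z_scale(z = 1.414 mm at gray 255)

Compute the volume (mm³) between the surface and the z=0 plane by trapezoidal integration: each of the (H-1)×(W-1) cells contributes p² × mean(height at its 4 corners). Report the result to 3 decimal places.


501.021

height_mm = gray/255 × 1.414; cell vol = 2.43² × mean(4 corners)
unit = 2.43² × 1.414 / (4×255) = 0.00818581 mm³ per gray-sum
row 0: Σ corner-gray over 13 cells = 7983  → 65.3473
row 1: Σ corner-gray over 13 cells = 7830  → 64.0949
row 2: Σ corner-gray over 13 cells = 6485  → 53.0850
row 3: Σ corner-gray over 13 cells = 6553  → 53.6416
row 4: Σ corner-gray over 13 cells = 8116  → 66.4361
row 5: Σ corner-gray over 13 cells = 7111  → 58.2093
row 6: Σ corner-gray over 13 cells = 6311  → 51.6607
row 7: Σ corner-gray over 13 cells = 5642  → 46.1844
row 8: Σ corner-gray over 13 cells = 5175  → 42.3616
Σ rows: total corner-gray = 61206  → 501.0208 mm³


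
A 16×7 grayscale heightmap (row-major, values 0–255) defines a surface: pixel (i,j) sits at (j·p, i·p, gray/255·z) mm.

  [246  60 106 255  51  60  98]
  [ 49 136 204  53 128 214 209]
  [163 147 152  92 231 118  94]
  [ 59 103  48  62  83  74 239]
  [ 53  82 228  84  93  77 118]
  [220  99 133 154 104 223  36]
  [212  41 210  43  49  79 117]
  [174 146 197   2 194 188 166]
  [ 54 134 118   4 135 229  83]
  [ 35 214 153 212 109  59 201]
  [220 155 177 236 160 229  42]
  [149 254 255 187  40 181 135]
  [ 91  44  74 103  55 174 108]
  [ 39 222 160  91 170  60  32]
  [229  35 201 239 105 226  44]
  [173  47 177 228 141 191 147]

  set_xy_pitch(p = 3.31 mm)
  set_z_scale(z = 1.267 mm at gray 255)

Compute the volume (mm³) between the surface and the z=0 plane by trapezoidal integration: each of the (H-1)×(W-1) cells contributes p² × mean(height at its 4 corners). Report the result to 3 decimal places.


652.180

height_mm = gray/255 × 1.267; cell vol = 3.31² × mean(4 corners)
unit = 3.31² × 1.267 / (4×255) = 0.0136092 mm³ per gray-sum
row 0: Σ corner-gray over 6 cells = 3136  → 42.6784
row 1: Σ corner-gray over 6 cells = 3465  → 47.1559
row 2: Σ corner-gray over 6 cells = 2775  → 37.7655
row 3: Σ corner-gray over 6 cells = 2337  → 31.8047
row 4: Σ corner-gray over 6 cells = 2981  → 40.5690
row 5: Σ corner-gray over 6 cells = 2855  → 38.8543
row 6: Σ corner-gray over 6 cells = 2967  → 40.3785
row 7: Σ corner-gray over 6 cells = 3171  → 43.1548
row 8: Σ corner-gray over 6 cells = 3107  → 42.2838
row 9: Σ corner-gray over 6 cells = 3906  → 53.1575
row 10: Σ corner-gray over 6 cells = 4294  → 58.4379
row 11: Σ corner-gray over 6 cells = 3217  → 43.7808
row 12: Σ corner-gray over 6 cells = 2576  → 35.0573
row 13: Σ corner-gray over 6 cells = 3362  → 45.7541
row 14: Σ corner-gray over 6 cells = 3773  → 51.3475
Σ rows: total corner-gray = 47922  → 652.1798 mm³


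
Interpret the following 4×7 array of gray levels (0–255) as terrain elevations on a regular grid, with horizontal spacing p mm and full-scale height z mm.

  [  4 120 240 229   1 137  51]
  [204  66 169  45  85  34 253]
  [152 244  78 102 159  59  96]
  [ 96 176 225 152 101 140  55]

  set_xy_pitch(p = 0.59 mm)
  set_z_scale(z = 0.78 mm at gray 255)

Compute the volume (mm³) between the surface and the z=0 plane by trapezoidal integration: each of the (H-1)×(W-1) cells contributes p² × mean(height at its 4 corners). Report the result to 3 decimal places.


height_mm = gray/255 × 0.78; cell vol = 0.59² × mean(4 corners)
unit = 0.59² × 0.78 / (4×255) = 0.000266194 mm³ per gray-sum
row 0: Σ corner-gray over 6 cells = 2764  → 0.7358
row 1: Σ corner-gray over 6 cells = 2787  → 0.7419
row 2: Σ corner-gray over 6 cells = 3271  → 0.8707
Σ rows: total corner-gray = 8822  → 2.3484 mm³

2.348


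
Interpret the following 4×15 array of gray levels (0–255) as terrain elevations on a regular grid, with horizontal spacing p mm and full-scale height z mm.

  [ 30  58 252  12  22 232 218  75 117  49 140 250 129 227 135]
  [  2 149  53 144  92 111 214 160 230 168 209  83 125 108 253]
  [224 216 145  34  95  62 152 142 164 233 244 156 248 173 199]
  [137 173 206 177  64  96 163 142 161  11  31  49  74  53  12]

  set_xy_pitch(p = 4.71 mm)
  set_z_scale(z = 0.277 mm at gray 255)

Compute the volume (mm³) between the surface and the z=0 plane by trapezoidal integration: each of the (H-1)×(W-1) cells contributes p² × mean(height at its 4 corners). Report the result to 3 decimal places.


142.612

height_mm = gray/255 × 0.277; cell vol = 4.71² × mean(4 corners)
unit = 4.71² × 0.277 / (4×255) = 0.00602451 mm³ per gray-sum
row 0: Σ corner-gray over 14 cells = 7674  → 46.2321
row 1: Σ corner-gray over 14 cells = 8498  → 51.1962
row 2: Σ corner-gray over 14 cells = 7500  → 45.1838
Σ rows: total corner-gray = 23672  → 142.6121 mm³


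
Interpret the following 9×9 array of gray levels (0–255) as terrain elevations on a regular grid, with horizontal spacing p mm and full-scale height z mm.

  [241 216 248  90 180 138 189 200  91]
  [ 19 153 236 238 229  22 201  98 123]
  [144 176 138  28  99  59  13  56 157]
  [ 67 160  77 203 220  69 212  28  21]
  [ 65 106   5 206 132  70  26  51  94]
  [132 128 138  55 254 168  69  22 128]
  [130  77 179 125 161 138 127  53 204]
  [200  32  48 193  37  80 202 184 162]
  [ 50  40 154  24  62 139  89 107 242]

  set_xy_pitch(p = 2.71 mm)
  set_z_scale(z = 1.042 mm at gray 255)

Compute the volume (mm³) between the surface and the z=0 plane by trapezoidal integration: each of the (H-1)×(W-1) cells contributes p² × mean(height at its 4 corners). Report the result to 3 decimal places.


231.017

height_mm = gray/255 × 1.042; cell vol = 2.71² × mean(4 corners)
unit = 2.71² × 1.042 / (4×255) = 0.0075025 mm³ per gray-sum
row 0: Σ corner-gray over 8 cells = 5350  → 40.1384
row 1: Σ corner-gray over 8 cells = 3935  → 29.5223
row 2: Σ corner-gray over 8 cells = 3465  → 25.9962
row 3: Σ corner-gray over 8 cells = 3377  → 25.3359
row 4: Σ corner-gray over 8 cells = 3279  → 24.6007
row 5: Σ corner-gray over 8 cells = 3982  → 29.8750
row 6: Σ corner-gray over 8 cells = 3968  → 29.7699
row 7: Σ corner-gray over 8 cells = 3436  → 25.7786
Σ rows: total corner-gray = 30792  → 231.0170 mm³


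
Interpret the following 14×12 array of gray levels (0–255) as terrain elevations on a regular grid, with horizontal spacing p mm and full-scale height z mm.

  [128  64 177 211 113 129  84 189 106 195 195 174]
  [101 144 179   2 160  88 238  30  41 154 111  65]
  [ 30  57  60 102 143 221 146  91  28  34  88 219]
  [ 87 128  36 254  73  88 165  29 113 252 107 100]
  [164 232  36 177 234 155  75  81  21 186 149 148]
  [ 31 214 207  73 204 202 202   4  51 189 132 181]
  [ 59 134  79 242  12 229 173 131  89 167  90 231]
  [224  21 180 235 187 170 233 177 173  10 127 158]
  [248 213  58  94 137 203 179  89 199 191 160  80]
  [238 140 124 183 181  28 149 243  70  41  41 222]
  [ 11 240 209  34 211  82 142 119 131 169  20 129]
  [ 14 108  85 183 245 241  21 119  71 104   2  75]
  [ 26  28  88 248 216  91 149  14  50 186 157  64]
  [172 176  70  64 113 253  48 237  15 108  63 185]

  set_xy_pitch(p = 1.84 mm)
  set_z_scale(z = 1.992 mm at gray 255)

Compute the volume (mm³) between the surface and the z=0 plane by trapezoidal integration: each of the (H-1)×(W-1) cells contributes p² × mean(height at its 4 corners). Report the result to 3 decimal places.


488.043

height_mm = gray/255 × 1.992; cell vol = 1.84² × mean(4 corners)
unit = 1.84² × 1.992 / (4×255) = 0.00661188 mm³ per gray-sum
row 0: Σ corner-gray over 11 cells = 5688  → 37.6084
row 1: Σ corner-gray over 11 cells = 4649  → 30.7386
row 2: Σ corner-gray over 11 cells = 4866  → 32.1734
row 3: Σ corner-gray over 11 cells = 5681  → 37.5621
row 4: Σ corner-gray over 11 cells = 6172  → 40.8085
row 5: Σ corner-gray over 11 cells = 6150  → 40.6630
row 6: Σ corner-gray over 11 cells = 6390  → 42.2499
row 7: Σ corner-gray over 11 cells = 6782  → 44.8418
row 8: Σ corner-gray over 11 cells = 6234  → 41.2184
row 9: Σ corner-gray over 11 cells = 5714  → 37.7803
row 10: Σ corner-gray over 11 cells = 5301  → 35.0496
row 11: Σ corner-gray over 11 cells = 4991  → 32.9999
row 12: Σ corner-gray over 11 cells = 5195  → 34.3487
Σ rows: total corner-gray = 73813  → 488.0425 mm³


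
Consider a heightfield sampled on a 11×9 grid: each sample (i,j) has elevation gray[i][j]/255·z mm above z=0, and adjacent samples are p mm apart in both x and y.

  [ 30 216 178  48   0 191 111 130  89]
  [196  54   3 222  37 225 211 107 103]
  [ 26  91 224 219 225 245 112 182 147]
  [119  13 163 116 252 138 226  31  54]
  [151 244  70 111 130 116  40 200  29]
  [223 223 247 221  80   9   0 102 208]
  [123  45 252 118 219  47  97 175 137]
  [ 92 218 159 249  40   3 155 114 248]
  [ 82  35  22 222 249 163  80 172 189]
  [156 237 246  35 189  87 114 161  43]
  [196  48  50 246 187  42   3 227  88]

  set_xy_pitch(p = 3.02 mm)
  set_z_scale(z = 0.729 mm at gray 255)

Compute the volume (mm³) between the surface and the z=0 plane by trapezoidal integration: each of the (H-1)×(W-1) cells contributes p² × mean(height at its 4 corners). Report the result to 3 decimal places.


height_mm = gray/255 × 0.729; cell vol = 3.02² × mean(4 corners)
unit = 3.02² × 0.729 / (4×255) = 0.0065184 mm³ per gray-sum
row 0: Σ corner-gray over 8 cells = 3884  → 25.3175
row 1: Σ corner-gray over 8 cells = 4786  → 31.1971
row 2: Σ corner-gray over 8 cells = 4820  → 31.4187
row 3: Σ corner-gray over 8 cells = 4053  → 26.4191
row 4: Σ corner-gray over 8 cells = 4197  → 27.3577
row 5: Σ corner-gray over 8 cells = 4361  → 28.4268
row 6: Σ corner-gray over 8 cells = 4382  → 28.5636
row 7: Σ corner-gray over 8 cells = 4373  → 28.5050
row 8: Σ corner-gray over 8 cells = 4494  → 29.2937
row 9: Σ corner-gray over 8 cells = 4227  → 27.5533
Σ rows: total corner-gray = 43577  → 284.0525 mm³

284.052


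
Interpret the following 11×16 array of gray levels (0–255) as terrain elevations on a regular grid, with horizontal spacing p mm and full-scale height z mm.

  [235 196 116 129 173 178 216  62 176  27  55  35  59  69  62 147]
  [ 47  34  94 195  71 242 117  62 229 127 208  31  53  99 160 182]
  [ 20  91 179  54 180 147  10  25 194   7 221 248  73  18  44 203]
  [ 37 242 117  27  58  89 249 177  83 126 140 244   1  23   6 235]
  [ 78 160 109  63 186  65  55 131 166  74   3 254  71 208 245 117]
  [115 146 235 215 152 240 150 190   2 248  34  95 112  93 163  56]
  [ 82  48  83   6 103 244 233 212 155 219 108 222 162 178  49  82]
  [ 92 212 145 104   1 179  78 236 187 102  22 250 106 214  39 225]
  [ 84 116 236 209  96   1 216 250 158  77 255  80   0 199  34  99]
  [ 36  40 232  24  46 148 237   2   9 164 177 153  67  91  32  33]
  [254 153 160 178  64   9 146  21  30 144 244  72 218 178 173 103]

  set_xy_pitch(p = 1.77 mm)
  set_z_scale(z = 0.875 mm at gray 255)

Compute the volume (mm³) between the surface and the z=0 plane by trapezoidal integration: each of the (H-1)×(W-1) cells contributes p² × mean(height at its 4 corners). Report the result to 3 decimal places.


200.746

height_mm = gray/255 × 0.875; cell vol = 1.77² × mean(4 corners)
unit = 1.77² × 0.875 / (4×255) = 0.00268754 mm³ per gray-sum
row 0: Σ corner-gray over 15 cells = 7161  → 19.2455
row 1: Σ corner-gray over 15 cells = 6878  → 18.4849
row 2: Σ corner-gray over 15 cells = 6641  → 17.8479
row 3: Σ corner-gray over 15 cells = 7211  → 19.3798
row 4: Σ corner-gray over 15 cells = 8096  → 21.7583
row 5: Σ corner-gray over 15 cells = 8529  → 22.9220
row 6: Σ corner-gray over 15 cells = 8275  → 22.2394
row 7: Σ corner-gray over 15 cells = 8104  → 21.7798
row 8: Σ corner-gray over 15 cells = 6950  → 18.6784
row 9: Σ corner-gray over 15 cells = 6850  → 18.4096
Σ rows: total corner-gray = 74695  → 200.7456 mm³


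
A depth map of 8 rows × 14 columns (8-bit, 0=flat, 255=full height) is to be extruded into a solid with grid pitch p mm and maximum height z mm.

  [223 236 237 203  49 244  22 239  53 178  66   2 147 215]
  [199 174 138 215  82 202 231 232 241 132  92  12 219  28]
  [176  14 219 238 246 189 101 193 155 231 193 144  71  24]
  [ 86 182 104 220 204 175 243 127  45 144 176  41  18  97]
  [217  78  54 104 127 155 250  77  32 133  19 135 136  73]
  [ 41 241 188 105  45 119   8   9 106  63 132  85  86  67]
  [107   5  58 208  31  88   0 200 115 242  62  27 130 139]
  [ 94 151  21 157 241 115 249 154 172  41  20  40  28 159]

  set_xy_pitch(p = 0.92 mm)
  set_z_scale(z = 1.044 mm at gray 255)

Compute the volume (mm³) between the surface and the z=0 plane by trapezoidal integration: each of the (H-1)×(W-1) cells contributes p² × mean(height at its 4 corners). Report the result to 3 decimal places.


height_mm = gray/255 × 1.044; cell vol = 0.92² × mean(4 corners)
unit = 0.92² × 1.044 / (4×255) = 0.000866315 mm³ per gray-sum
row 0: Σ corner-gray over 13 cells = 7957  → 6.8933
row 1: Σ corner-gray over 13 cells = 8355  → 7.2381
row 2: Σ corner-gray over 13 cells = 7729  → 6.6958
row 3: Σ corner-gray over 13 cells = 6431  → 5.5713
row 4: Σ corner-gray over 13 cells = 5372  → 4.6538
row 5: Σ corner-gray over 13 cells = 5060  → 4.3836
row 6: Σ corner-gray over 13 cells = 5609  → 4.8592
Σ rows: total corner-gray = 46513  → 40.2949 mm³

40.295


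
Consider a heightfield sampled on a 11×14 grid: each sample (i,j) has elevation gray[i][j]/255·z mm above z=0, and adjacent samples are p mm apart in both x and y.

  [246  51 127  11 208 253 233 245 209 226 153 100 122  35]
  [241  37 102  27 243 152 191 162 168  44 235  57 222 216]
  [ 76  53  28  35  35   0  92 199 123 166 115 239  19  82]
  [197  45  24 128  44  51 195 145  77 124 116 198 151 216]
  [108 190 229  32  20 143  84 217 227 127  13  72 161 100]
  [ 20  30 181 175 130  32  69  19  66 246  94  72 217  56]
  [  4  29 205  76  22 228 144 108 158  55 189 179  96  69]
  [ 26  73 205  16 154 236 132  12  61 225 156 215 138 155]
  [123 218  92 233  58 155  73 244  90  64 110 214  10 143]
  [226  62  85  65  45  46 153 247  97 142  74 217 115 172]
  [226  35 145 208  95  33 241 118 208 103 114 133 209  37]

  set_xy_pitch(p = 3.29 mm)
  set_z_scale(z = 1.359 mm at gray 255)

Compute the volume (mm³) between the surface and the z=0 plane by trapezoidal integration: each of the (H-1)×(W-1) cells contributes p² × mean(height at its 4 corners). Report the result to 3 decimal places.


height_mm = gray/255 × 1.359; cell vol = 3.29² × mean(4 corners)
unit = 3.29² × 1.359 / (4×255) = 0.0144215 mm³ per gray-sum
row 0: Σ corner-gray over 13 cells = 7894  → 113.8435
row 1: Σ corner-gray over 13 cells = 6103  → 88.0145
row 2: Σ corner-gray over 13 cells = 5375  → 77.5157
row 3: Σ corner-gray over 13 cells = 6247  → 90.0912
row 4: Σ corner-gray over 13 cells = 5976  → 86.1830
row 5: Σ corner-gray over 13 cells = 5789  → 83.4862
row 6: Σ corner-gray over 13 cells = 6478  → 93.4226
row 7: Σ corner-gray over 13 cells = 6815  → 98.2827
row 8: Σ corner-gray over 13 cells = 6482  → 93.4803
row 9: Σ corner-gray over 13 cells = 6641  → 95.7733
Σ rows: total corner-gray = 63800  → 920.0931 mm³

920.093


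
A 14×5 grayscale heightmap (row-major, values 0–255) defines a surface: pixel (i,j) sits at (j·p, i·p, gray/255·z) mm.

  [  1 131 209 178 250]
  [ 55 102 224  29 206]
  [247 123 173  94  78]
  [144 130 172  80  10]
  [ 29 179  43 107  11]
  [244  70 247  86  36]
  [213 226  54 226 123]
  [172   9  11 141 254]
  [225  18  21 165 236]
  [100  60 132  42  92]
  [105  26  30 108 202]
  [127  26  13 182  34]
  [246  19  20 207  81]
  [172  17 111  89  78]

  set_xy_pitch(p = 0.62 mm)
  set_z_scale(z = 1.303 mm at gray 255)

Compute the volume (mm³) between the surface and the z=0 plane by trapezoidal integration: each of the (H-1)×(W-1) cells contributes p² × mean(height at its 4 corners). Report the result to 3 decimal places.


11.241

height_mm = gray/255 × 1.303; cell vol = 0.62² × mean(4 corners)
unit = 0.62² × 1.303 / (4×255) = 0.000491052 mm³ per gray-sum
row 0: Σ corner-gray over 4 cells = 2258  → 1.1088
row 1: Σ corner-gray over 4 cells = 2076  → 1.0194
row 2: Σ corner-gray over 4 cells = 2023  → 0.9934
row 3: Σ corner-gray over 4 cells = 1616  → 0.7935
row 4: Σ corner-gray over 4 cells = 1784  → 0.8760
row 5: Σ corner-gray over 4 cells = 2434  → 1.1952
row 6: Σ corner-gray over 4 cells = 2096  → 1.0292
row 7: Σ corner-gray over 4 cells = 1617  → 0.7940
row 8: Σ corner-gray over 4 cells = 1529  → 0.7508
row 9: Σ corner-gray over 4 cells = 1295  → 0.6359
row 10: Σ corner-gray over 4 cells = 1238  → 0.6079
row 11: Σ corner-gray over 4 cells = 1422  → 0.6983
row 12: Σ corner-gray over 4 cells = 1503  → 0.7381
Σ rows: total corner-gray = 22891  → 11.2407 mm³


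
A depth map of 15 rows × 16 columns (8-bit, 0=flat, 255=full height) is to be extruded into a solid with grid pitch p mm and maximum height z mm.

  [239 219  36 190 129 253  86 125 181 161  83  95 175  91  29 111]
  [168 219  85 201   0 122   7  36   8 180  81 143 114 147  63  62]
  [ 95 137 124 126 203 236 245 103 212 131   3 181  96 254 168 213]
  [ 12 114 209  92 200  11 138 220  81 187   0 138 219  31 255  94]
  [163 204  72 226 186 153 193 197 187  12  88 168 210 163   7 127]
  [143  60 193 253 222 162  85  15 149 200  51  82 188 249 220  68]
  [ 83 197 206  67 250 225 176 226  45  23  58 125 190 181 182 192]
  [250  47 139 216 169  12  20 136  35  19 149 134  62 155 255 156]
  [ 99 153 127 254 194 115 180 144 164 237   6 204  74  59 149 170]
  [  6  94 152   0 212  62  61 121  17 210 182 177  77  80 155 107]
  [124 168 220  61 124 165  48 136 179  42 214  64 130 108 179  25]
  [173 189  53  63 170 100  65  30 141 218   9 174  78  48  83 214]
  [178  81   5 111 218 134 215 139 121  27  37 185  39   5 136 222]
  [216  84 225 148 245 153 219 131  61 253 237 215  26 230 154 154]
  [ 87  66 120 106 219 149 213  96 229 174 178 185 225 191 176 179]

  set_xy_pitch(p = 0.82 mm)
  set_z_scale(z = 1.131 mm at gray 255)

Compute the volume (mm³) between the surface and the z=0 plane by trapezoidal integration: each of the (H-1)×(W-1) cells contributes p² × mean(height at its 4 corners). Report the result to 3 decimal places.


height_mm = gray/255 × 1.131; cell vol = 0.82² × mean(4 corners)
unit = 0.82² × 1.131 / (4×255) = 0.000745573 mm³ per gray-sum
row 0: Σ corner-gray over 15 cells = 7098  → 5.2921
row 1: Σ corner-gray over 15 cells = 7788  → 5.8065
row 2: Σ corner-gray over 15 cells = 8642  → 6.4432
row 3: Σ corner-gray over 15 cells = 8318  → 6.2017
row 4: Σ corner-gray over 15 cells = 8891  → 6.6289
row 5: Σ corner-gray over 15 cells = 9046  → 6.7445
row 6: Σ corner-gray over 15 cells = 8079  → 6.0235
row 7: Σ corner-gray over 15 cells = 7891  → 5.8833
row 8: Σ corner-gray over 15 cells = 7702  → 5.7424
row 9: Σ corner-gray over 15 cells = 7138  → 5.3219
row 10: Σ corner-gray over 15 cells = 7054  → 5.2593
row 11: Σ corner-gray over 15 cells = 6535  → 4.8723
row 12: Σ corner-gray over 15 cells = 8438  → 6.2911
row 13: Σ corner-gray over 15 cells = 10052  → 7.4945
Σ rows: total corner-gray = 112672  → 84.0052 mm³

84.005


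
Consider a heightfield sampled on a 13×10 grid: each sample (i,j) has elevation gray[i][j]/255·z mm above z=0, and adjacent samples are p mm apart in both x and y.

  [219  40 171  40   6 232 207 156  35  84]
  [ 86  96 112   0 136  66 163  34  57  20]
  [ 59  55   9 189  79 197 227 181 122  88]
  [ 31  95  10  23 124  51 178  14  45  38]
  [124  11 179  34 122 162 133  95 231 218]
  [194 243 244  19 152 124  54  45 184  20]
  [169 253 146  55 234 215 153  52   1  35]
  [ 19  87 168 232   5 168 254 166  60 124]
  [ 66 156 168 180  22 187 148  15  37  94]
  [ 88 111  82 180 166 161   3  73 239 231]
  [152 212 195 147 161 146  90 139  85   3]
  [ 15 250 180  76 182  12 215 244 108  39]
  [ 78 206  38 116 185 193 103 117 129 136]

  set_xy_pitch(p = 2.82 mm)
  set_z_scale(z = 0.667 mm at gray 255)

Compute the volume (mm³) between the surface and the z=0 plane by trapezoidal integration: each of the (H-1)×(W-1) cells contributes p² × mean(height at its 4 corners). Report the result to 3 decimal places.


270.137

height_mm = gray/255 × 0.667; cell vol = 2.82² × mean(4 corners)
unit = 2.82² × 0.667 / (4×255) = 0.00520025 mm³ per gray-sum
row 0: Σ corner-gray over 9 cells = 3511  → 18.2581
row 1: Σ corner-gray over 9 cells = 3699  → 19.2357
row 2: Σ corner-gray over 9 cells = 3414  → 17.7536
row 3: Σ corner-gray over 9 cells = 3425  → 17.8108
row 4: Σ corner-gray over 9 cells = 4620  → 24.0251
row 5: Σ corner-gray over 9 cells = 4766  → 24.7844
row 6: Σ corner-gray over 9 cells = 4845  → 25.1952
row 7: Σ corner-gray over 9 cells = 4409  → 22.9279
row 8: Σ corner-gray over 9 cells = 4335  → 22.5431
row 9: Σ corner-gray over 9 cells = 4854  → 25.2420
row 10: Σ corner-gray over 9 cells = 5093  → 26.4849
row 11: Σ corner-gray over 9 cells = 4976  → 25.8764
Σ rows: total corner-gray = 51947  → 270.1372 mm³


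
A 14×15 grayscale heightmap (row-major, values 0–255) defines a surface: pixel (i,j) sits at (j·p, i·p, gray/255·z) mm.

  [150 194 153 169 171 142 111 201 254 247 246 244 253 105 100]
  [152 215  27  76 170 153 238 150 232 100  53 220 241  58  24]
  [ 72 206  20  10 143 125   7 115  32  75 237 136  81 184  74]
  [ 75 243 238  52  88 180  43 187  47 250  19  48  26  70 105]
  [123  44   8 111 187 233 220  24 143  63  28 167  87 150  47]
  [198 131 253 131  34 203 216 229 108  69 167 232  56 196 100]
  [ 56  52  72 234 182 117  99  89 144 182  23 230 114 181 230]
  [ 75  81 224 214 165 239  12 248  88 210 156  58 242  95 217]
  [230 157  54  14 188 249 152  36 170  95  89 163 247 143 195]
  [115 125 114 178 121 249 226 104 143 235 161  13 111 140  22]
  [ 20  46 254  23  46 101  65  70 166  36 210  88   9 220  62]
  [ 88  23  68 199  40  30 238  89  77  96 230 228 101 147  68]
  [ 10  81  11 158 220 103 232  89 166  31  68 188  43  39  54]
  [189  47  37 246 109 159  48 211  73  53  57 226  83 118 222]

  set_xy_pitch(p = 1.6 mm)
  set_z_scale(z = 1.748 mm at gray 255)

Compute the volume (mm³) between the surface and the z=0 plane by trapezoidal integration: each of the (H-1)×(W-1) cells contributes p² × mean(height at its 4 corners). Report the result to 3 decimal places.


410.491

height_mm = gray/255 × 1.748; cell vol = 1.6² × mean(4 corners)
unit = 1.6² × 1.748 / (4×255) = 0.00438714 mm³ per gray-sum
row 0: Σ corner-gray over 14 cells = 9272  → 40.6775
row 1: Σ corner-gray over 14 cells = 6930  → 30.4029
row 2: Σ corner-gray over 14 cells = 6050  → 26.5422
row 3: Σ corner-gray over 14 cells = 6262  → 27.4723
row 4: Σ corner-gray over 14 cells = 7448  → 32.6754
row 5: Σ corner-gray over 14 cells = 8072  → 35.4130
row 6: Σ corner-gray over 14 cells = 8080  → 35.4481
row 7: Σ corner-gray over 14 cells = 8295  → 36.3913
row 8: Σ corner-gray over 14 cells = 7916  → 34.7286
row 9: Σ corner-gray over 14 cells = 6727  → 29.5123
row 10: Σ corner-gray over 14 cells = 6038  → 26.4895
row 11: Σ corner-gray over 14 cells = 6210  → 27.2441
row 12: Σ corner-gray over 14 cells = 6267  → 27.4942
Σ rows: total corner-gray = 93567  → 410.4913 mm³


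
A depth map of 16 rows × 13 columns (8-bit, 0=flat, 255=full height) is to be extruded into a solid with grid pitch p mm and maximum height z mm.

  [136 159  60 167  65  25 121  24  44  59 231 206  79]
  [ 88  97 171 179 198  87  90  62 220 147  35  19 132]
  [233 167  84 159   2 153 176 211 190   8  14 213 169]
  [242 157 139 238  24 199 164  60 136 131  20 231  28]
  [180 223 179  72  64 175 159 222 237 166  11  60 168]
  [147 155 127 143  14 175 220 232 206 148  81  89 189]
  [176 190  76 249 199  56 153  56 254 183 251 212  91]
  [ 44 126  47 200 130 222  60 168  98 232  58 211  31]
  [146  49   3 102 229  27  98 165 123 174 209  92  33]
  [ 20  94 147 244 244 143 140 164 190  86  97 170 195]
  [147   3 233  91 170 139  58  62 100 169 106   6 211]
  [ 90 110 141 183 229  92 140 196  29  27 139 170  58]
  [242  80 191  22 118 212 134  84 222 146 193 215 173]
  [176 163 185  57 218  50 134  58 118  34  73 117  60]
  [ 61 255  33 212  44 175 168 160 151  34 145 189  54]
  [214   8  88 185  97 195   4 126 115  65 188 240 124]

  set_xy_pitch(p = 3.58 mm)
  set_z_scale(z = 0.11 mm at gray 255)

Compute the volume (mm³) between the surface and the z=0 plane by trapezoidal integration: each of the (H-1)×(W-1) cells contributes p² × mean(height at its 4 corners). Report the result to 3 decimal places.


height_mm = gray/255 × 0.11; cell vol = 3.58² × mean(4 corners)
unit = 3.58² × 0.11 / (4×255) = 0.00138216 mm³ per gray-sum
row 0: Σ corner-gray over 12 cells = 5367  → 7.4181
row 1: Σ corner-gray over 12 cells = 5986  → 8.2736
row 2: Σ corner-gray over 12 cells = 6424  → 8.8790
row 3: Σ corner-gray over 12 cells = 6752  → 9.3323
row 4: Σ corner-gray over 12 cells = 7000  → 9.6751
row 5: Σ corner-gray over 12 cells = 7541  → 10.4229
row 6: Σ corner-gray over 12 cells = 7204  → 9.9571
row 7: Σ corner-gray over 12 cells = 5900  → 8.1547
row 8: Σ corner-gray over 12 cells = 6374  → 8.8099
row 9: Σ corner-gray over 12 cells = 6285  → 8.6869
row 10: Σ corner-gray over 12 cells = 5692  → 7.8673
row 11: Σ corner-gray over 12 cells = 6709  → 9.2729
row 12: Σ corner-gray over 12 cells = 6299  → 8.7062
row 13: Σ corner-gray over 12 cells = 5897  → 8.1506
row 14: Σ corner-gray over 12 cells = 6207  → 8.5791
Σ rows: total corner-gray = 95637  → 132.1857 mm³

132.186


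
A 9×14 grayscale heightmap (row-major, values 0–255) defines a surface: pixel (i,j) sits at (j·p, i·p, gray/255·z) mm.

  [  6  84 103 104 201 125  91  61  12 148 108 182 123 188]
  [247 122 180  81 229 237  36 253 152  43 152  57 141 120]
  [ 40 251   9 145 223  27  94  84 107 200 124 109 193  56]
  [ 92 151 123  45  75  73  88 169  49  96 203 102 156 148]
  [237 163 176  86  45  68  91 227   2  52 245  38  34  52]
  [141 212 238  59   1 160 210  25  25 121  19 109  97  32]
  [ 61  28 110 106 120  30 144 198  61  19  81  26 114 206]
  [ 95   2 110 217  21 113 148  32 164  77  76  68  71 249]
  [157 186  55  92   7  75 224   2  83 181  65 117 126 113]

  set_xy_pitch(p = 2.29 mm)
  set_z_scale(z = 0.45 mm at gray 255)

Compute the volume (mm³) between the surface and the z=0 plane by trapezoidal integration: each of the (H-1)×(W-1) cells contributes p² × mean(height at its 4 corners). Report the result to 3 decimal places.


height_mm = gray/255 × 0.45; cell vol = 2.29² × mean(4 corners)
unit = 2.29² × 0.45 / (4×255) = 0.00231357 mm³ per gray-sum
row 0: Σ corner-gray over 13 cells = 6611  → 15.2950
row 1: Σ corner-gray over 13 cells = 6961  → 16.1048
row 2: Σ corner-gray over 13 cells = 6128  → 14.1776
row 3: Σ corner-gray over 13 cells = 5643  → 13.0555
row 4: Σ corner-gray over 13 cells = 5468  → 12.6506
row 5: Σ corner-gray over 13 cells = 5066  → 11.7206
row 6: Σ corner-gray over 13 cells = 4883  → 11.2972
row 7: Σ corner-gray over 13 cells = 5238  → 12.1185
Σ rows: total corner-gray = 45998  → 106.4198 mm³

106.420


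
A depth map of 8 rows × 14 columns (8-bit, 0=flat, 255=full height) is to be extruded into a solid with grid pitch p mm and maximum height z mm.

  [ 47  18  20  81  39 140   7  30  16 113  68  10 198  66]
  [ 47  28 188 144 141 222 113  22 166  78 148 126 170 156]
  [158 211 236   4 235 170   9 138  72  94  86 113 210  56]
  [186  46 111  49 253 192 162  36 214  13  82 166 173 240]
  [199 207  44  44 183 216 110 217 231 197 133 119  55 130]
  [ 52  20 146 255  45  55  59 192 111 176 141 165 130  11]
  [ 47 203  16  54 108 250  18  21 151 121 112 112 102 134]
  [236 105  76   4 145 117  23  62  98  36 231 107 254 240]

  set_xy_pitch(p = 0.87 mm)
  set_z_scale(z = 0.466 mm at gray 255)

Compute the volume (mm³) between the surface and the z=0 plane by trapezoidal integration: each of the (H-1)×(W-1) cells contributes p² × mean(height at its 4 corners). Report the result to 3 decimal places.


15.207

height_mm = gray/255 × 0.466; cell vol = 0.87² × mean(4 corners)
unit = 0.87² × 0.466 / (4×255) = 0.000345799 mm³ per gray-sum
row 0: Σ corner-gray over 13 cells = 4888  → 1.6903
row 1: Σ corner-gray over 13 cells = 6665  → 2.3048
row 2: Σ corner-gray over 13 cells = 6790  → 2.3480
row 3: Σ corner-gray over 13 cells = 7261  → 2.5108
row 4: Σ corner-gray over 13 cells = 6894  → 2.3839
row 5: Σ corner-gray over 13 cells = 5770  → 1.9953
row 6: Σ corner-gray over 13 cells = 5709  → 1.9742
Σ rows: total corner-gray = 43977  → 15.2072 mm³


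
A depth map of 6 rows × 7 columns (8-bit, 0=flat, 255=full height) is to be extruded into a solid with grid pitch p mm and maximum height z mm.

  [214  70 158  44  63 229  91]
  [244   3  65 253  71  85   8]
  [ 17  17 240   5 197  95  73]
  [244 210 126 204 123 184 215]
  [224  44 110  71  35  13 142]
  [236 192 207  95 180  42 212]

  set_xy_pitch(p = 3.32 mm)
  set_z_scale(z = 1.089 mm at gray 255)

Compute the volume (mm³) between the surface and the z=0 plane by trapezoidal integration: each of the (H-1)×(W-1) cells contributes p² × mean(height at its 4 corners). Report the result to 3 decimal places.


height_mm = gray/255 × 1.089; cell vol = 3.32² × mean(4 corners)
unit = 3.32² × 1.089 / (4×255) = 0.011768 mm³ per gray-sum
row 0: Σ corner-gray over 6 cells = 2639  → 31.0558
row 1: Σ corner-gray over 6 cells = 2404  → 28.2904
row 2: Σ corner-gray over 6 cells = 3351  → 39.4347
row 3: Σ corner-gray over 6 cells = 3065  → 36.0690
row 4: Σ corner-gray over 6 cells = 2792  → 32.8563
Σ rows: total corner-gray = 14251  → 167.7062 mm³

167.706


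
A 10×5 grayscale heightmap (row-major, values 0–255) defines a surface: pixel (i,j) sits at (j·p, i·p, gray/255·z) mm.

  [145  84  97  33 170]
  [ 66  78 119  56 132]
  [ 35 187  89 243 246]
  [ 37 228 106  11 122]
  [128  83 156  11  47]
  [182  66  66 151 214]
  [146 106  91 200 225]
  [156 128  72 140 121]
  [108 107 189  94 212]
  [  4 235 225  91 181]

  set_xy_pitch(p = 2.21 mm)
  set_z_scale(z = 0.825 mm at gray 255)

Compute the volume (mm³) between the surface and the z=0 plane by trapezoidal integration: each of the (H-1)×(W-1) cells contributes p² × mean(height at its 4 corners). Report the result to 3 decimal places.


69.100

height_mm = gray/255 × 0.825; cell vol = 2.21² × mean(4 corners)
unit = 2.21² × 0.825 / (4×255) = 0.00395037 mm³ per gray-sum
row 0: Σ corner-gray over 4 cells = 1447  → 5.7162
row 1: Σ corner-gray over 4 cells = 2023  → 7.9916
row 2: Σ corner-gray over 4 cells = 2168  → 8.5644
row 3: Σ corner-gray over 4 cells = 1524  → 6.0204
row 4: Σ corner-gray over 4 cells = 1637  → 6.4668
row 5: Σ corner-gray over 4 cells = 2127  → 8.4024
row 6: Σ corner-gray over 4 cells = 2122  → 8.3827
row 7: Σ corner-gray over 4 cells = 2057  → 8.1259
row 8: Σ corner-gray over 4 cells = 2387  → 9.4295
Σ rows: total corner-gray = 17492  → 69.1000 mm³
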